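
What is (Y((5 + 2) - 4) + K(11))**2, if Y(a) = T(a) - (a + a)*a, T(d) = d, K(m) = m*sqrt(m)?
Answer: 1556 - 330*sqrt(11) ≈ 461.51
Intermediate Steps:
K(m) = m**(3/2)
Y(a) = a - 2*a**2 (Y(a) = a - (a + a)*a = a - 2*a*a = a - 2*a**2)
(Y((5 + 2) - 4) + K(11))**2 = (((5 + 2) - 4)*(1 - 2*((5 + 2) - 4)) + 11**(3/2))**2 = ((7 - 4)*(1 - 2*(7 - 4)) + 11*sqrt(11))**2 = (3*(1 - 2*3) + 11*sqrt(11))**2 = (3*(1 - 6) + 11*sqrt(11))**2 = (3*(-5) + 11*sqrt(11))**2 = (-15 + 11*sqrt(11))**2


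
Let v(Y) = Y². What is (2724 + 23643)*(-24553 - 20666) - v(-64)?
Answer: -1192293469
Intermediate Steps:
(2724 + 23643)*(-24553 - 20666) - v(-64) = (2724 + 23643)*(-24553 - 20666) - 1*(-64)² = 26367*(-45219) - 1*4096 = -1192289373 - 4096 = -1192293469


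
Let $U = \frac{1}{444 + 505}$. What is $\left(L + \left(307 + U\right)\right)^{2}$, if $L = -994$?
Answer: $\frac{425054449444}{900601} \approx 4.7197 \cdot 10^{5}$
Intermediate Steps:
$U = \frac{1}{949} \approx 0.0010537$
$\left(L + \left(307 + U\right)\right)^{2} = \left(-994 + \left(307 + \frac{1}{949}\right)\right)^{2} = \left(-994 + \frac{291344}{949}\right)^{2} = \left(- \frac{651962}{949}\right)^{2} = \frac{425054449444}{900601}$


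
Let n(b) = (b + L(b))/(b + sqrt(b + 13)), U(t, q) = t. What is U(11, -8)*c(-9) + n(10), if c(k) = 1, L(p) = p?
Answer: 1047/77 - 20*sqrt(23)/77 ≈ 12.352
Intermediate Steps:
n(b) = 2*b/(b + sqrt(13 + b)) (n(b) = (b + b)/(b + sqrt(b + 13)) = (2*b)/(b + sqrt(13 + b)) = 2*b/(b + sqrt(13 + b)))
U(11, -8)*c(-9) + n(10) = 11*1 + 2*10/(10 + sqrt(13 + 10)) = 11 + 2*10/(10 + sqrt(23)) = 11 + 20/(10 + sqrt(23))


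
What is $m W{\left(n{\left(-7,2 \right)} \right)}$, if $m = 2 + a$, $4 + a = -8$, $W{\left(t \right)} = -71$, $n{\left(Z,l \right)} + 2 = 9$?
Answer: $710$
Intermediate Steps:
$n{\left(Z,l \right)} = 7$ ($n{\left(Z,l \right)} = -2 + 9 = 7$)
$a = -12$ ($a = -4 - 8 = -12$)
$m = -10$ ($m = 2 - 12 = -10$)
$m W{\left(n{\left(-7,2 \right)} \right)} = \left(-10\right) \left(-71\right) = 710$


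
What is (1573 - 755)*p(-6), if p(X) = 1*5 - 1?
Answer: 3272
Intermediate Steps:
p(X) = 4 (p(X) = 5 - 1 = 4)
(1573 - 755)*p(-6) = (1573 - 755)*4 = 818*4 = 3272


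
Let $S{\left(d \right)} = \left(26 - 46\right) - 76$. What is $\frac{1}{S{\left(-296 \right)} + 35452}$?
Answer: $\frac{1}{35356} \approx 2.8284 \cdot 10^{-5}$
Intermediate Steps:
$S{\left(d \right)} = -96$ ($S{\left(d \right)} = \left(26 - 46\right) - 76 = -20 - 76 = -96$)
$\frac{1}{S{\left(-296 \right)} + 35452} = \frac{1}{-96 + 35452} = \frac{1}{35356}$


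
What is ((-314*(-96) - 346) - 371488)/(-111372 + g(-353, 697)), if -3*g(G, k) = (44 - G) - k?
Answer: 170845/55636 ≈ 3.0708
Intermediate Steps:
g(G, k) = -44/3 + G/3 + k/3 (g(G, k) = -((44 - G) - k)/3 = -(44 - G - k)/3 = -44/3 + G/3 + k/3)
((-314*(-96) - 346) - 371488)/(-111372 + g(-353, 697)) = ((-314*(-96) - 346) - 371488)/(-111372 + (-44/3 + (1/3)*(-353) + (1/3)*697)) = ((30144 - 346) - 371488)/(-111372 + (-44/3 - 353/3 + 697/3)) = (29798 - 371488)/(-111372 + 100) = -341690/(-111272) = -341690*(-1/111272) = 170845/55636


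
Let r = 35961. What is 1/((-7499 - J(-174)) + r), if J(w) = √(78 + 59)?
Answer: 28462/810085307 + √137/810085307 ≈ 3.5149e-5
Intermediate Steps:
J(w) = √137
1/((-7499 - J(-174)) + r) = 1/((-7499 - √137) + 35961) = 1/(28462 - √137)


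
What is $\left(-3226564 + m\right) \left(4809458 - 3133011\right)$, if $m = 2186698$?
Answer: $-1743280236102$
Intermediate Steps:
$\left(-3226564 + m\right) \left(4809458 - 3133011\right) = \left(-3226564 + 2186698\right) \left(4809458 - 3133011\right) = \left(-1039866\right) 1676447 = -1743280236102$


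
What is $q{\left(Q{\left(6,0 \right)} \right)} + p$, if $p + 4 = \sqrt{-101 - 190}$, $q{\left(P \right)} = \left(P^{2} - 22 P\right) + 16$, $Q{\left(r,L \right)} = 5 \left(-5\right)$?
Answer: $1187 + i \sqrt{291} \approx 1187.0 + 17.059 i$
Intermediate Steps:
$Q{\left(r,L \right)} = -25$
$q{\left(P \right)} = 16 + P^{2} - 22 P$
$p = -4 + i \sqrt{291}$ ($p = -4 + \sqrt{-101 - 190} = -4 + \sqrt{-291} = -4 + i \sqrt{291} \approx -4.0 + 17.059 i$)
$q{\left(Q{\left(6,0 \right)} \right)} + p = \left(16 + \left(-25\right)^{2} - -550\right) - \left(4 - i \sqrt{291}\right) = \left(16 + 625 + 550\right) - \left(4 - i \sqrt{291}\right) = 1191 - \left(4 - i \sqrt{291}\right) = 1187 + i \sqrt{291}$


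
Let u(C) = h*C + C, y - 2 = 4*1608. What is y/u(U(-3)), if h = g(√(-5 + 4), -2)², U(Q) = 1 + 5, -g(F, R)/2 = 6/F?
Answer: -3217/429 ≈ -7.4988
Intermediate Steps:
y = 6434 (y = 2 + 4*1608 = 2 + 6432 = 6434)
g(F, R) = -12/F
U(Q) = 6
h = -144 (h = (-12/√(-5 + 4))² = (-12*(-I))² = (-(-12)*I)² = (12*I)² = -144)
u(C) = -143*C (u(C) = -144*C + C = -143*C)
y/u(U(-3)) = 6434/((-143*6)) = 6434/(-858) = 6434*(-1/858) = -3217/429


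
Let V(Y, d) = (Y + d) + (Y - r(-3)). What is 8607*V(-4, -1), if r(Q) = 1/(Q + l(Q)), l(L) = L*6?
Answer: -539372/7 ≈ -77053.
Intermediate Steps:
l(L) = 6*L
r(Q) = 1/(7*Q) (r(Q) = 1/(Q + 6*Q) = 1/(7*Q))
V(Y, d) = 1/21 + d + 2*Y (V(Y, d) = (Y + d) + (Y - 1/(7*(-3))) = (Y + d) + (Y - (-1)/(7*3)) = (Y + d) + (Y - 1*(-1/21)) = (Y + d) + (Y + 1/21) = (Y + d) + (1/21 + Y) = 1/21 + d + 2*Y)
8607*V(-4, -1) = 8607*(1/21 - 1 + 2*(-4)) = 8607*(1/21 - 1 - 8) = 8607*(-188/21) = -539372/7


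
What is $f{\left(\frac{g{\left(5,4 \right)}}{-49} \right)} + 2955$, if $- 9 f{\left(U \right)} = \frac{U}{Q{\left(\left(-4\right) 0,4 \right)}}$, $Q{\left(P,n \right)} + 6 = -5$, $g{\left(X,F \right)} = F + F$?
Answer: $\frac{14334697}{4851} \approx 2955.0$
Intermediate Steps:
$g{\left(X,F \right)} = 2 F$
$Q{\left(P,n \right)} = -11$ ($Q{\left(P,n \right)} = -6 - 5 = -11$)
$f{\left(U \right)} = \frac{U}{99}$ ($f{\left(U \right)} = - \frac{U \frac{1}{-11}}{9} = - \frac{U \left(- \frac{1}{11}\right)}{9} = - \frac{\left(- \frac{1}{11}\right) U}{9} = \frac{U}{99}$)
$f{\left(\frac{g{\left(5,4 \right)}}{-49} \right)} + 2955 = \frac{2 \cdot 4 \frac{1}{-49}}{99} + 2955 = \frac{8 \left(- \frac{1}{49}\right)}{99} + 2955 = \frac{1}{99} \left(- \frac{8}{49}\right) + 2955 = - \frac{8}{4851} + 2955 = \frac{14334697}{4851}$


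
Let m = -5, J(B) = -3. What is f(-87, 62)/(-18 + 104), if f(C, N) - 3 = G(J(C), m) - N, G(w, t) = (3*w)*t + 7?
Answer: -7/86 ≈ -0.081395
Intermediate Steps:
G(w, t) = 7 + 3*t*w (G(w, t) = 3*t*w + 7 = 7 + 3*t*w)
f(C, N) = 55 - N (f(C, N) = 3 + ((7 + 3*(-5)*(-3)) - N) = 3 + ((7 + 45) - N) = 3 + (52 - N) = 55 - N)
f(-87, 62)/(-18 + 104) = (55 - 1*62)/(-18 + 104) = (55 - 62)/86 = (1/86)*(-7) = -7/86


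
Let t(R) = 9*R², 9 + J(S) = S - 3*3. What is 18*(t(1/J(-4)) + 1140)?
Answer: 4965921/242 ≈ 20520.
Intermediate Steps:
J(S) = -18 + S (J(S) = -9 + (S - 3*3) = -9 + (S - 9) = -9 + (-9 + S) = -18 + S)
18*(t(1/J(-4)) + 1140) = 18*(9*(1/(-18 - 4))² + 1140) = 18*(9*(1/(-22))² + 1140) = 18*(9*(-1/22)² + 1140) = 18*(9*(1/484) + 1140) = 18*(9/484 + 1140) = 18*(551769/484) = 4965921/242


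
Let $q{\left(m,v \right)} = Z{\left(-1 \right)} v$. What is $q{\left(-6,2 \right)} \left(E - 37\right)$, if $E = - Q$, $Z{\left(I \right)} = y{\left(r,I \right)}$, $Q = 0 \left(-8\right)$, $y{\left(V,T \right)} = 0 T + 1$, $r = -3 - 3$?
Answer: $-74$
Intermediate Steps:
$r = -6$
$y{\left(V,T \right)} = 1$ ($y{\left(V,T \right)} = 0 + 1 = 1$)
$Q = 0$
$Z{\left(I \right)} = 1$
$q{\left(m,v \right)} = v$ ($q{\left(m,v \right)} = 1 v = v$)
$E = 0$ ($E = \left(-1\right) 0 = 0$)
$q{\left(-6,2 \right)} \left(E - 37\right) = 2 \left(0 - 37\right) = 2 \left(-37\right) = -74$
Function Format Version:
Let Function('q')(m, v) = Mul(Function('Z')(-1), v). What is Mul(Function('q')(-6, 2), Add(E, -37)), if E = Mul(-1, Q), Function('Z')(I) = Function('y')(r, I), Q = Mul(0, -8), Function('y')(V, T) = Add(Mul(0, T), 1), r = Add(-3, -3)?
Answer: -74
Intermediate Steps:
r = -6
Function('y')(V, T) = 1 (Function('y')(V, T) = Add(0, 1) = 1)
Q = 0
Function('Z')(I) = 1
Function('q')(m, v) = v (Function('q')(m, v) = Mul(1, v) = v)
E = 0 (E = Mul(-1, 0) = 0)
Mul(Function('q')(-6, 2), Add(E, -37)) = Mul(2, Add(0, -37)) = Mul(2, -37) = -74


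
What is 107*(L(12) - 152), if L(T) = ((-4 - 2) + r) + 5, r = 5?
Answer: -15836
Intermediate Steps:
L(T) = 4 (L(T) = ((-4 - 2) + 5) + 5 = (-6 + 5) + 5 = -1 + 5 = 4)
107*(L(12) - 152) = 107*(4 - 152) = 107*(-148) = -15836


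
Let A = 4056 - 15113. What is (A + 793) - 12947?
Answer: -23211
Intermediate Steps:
A = -11057
(A + 793) - 12947 = (-11057 + 793) - 12947 = -10264 - 12947 = -23211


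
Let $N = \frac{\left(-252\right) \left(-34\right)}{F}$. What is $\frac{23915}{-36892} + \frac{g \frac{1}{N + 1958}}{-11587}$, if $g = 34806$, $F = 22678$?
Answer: $- \frac{181409537828987}{279187214056876} \approx -0.64978$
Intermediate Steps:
$N = \frac{252}{667}$ ($N = \frac{\left(-252\right) \left(-34\right)}{22678} = 8568 \cdot \frac{1}{22678} = \frac{252}{667} \approx 0.37781$)
$\frac{23915}{-36892} + \frac{g \frac{1}{N + 1958}}{-11587} = \frac{23915}{-36892} + \frac{34806 \frac{1}{\frac{252}{667} + 1958}}{-11587} = 23915 \left(- \frac{1}{36892}\right) + \frac{34806}{\frac{1306238}{667}} \left(- \frac{1}{11587}\right) = - \frac{23915}{36892} + 34806 \cdot \frac{667}{1306238} \left(- \frac{1}{11587}\right) = - \frac{23915}{36892} + \frac{11607801}{653119} \left(- \frac{1}{11587}\right) = - \frac{23915}{36892} - \frac{11607801}{7567689853} = - \frac{181409537828987}{279187214056876}$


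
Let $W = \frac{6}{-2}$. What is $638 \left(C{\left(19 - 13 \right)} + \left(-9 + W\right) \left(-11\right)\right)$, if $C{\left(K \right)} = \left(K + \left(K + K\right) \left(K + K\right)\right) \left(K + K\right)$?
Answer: $1232616$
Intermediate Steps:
$W = -3$ ($W = 6 \left(- \frac{1}{2}\right) = -3$)
$C{\left(K \right)} = 2 K \left(K + 4 K^{2}\right)$ ($C{\left(K \right)} = \left(K + 2 K 2 K\right) 2 K = \left(K + 4 K^{2}\right) 2 K = 2 K \left(K + 4 K^{2}\right)$)
$638 \left(C{\left(19 - 13 \right)} + \left(-9 + W\right) \left(-11\right)\right) = 638 \left(\left(19 - 13\right)^{2} \left(2 + 8 \left(19 - 13\right)\right) + \left(-9 - 3\right) \left(-11\right)\right) = 638 \left(6^{2} \left(2 + 8 \cdot 6\right) - -132\right) = 638 \left(36 \left(2 + 48\right) + 132\right) = 638 \left(36 \cdot 50 + 132\right) = 638 \left(1800 + 132\right) = 638 \cdot 1932 = 1232616$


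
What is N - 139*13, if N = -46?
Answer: -1853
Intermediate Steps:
N - 139*13 = -46 - 139*13 = -46 - 1807 = -1853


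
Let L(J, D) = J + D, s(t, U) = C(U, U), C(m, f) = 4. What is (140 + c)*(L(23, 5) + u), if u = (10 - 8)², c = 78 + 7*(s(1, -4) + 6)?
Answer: 9216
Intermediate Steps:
s(t, U) = 4
L(J, D) = D + J
c = 148 (c = 78 + 7*(4 + 6) = 78 + 7*10 = 78 + 70 = 148)
u = 4 (u = 2² = 4)
(140 + c)*(L(23, 5) + u) = (140 + 148)*((5 + 23) + 4) = 288*(28 + 4) = 288*32 = 9216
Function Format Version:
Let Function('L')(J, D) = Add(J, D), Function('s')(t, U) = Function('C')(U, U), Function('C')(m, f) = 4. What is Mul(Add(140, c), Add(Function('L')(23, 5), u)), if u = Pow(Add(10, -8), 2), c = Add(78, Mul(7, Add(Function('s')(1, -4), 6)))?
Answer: 9216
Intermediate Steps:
Function('s')(t, U) = 4
Function('L')(J, D) = Add(D, J)
c = 148 (c = Add(78, Mul(7, Add(4, 6))) = Add(78, Mul(7, 10)) = Add(78, 70) = 148)
u = 4 (u = Pow(2, 2) = 4)
Mul(Add(140, c), Add(Function('L')(23, 5), u)) = Mul(Add(140, 148), Add(Add(5, 23), 4)) = Mul(288, Add(28, 4)) = Mul(288, 32) = 9216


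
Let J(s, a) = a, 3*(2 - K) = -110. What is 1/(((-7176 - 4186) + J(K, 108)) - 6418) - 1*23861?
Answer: -421671593/17672 ≈ -23861.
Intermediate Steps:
K = 116/3 (K = 2 - ⅓*(-110) = 2 + 110/3 = 116/3 ≈ 38.667)
1/(((-7176 - 4186) + J(K, 108)) - 6418) - 1*23861 = 1/(((-7176 - 4186) + 108) - 6418) - 1*23861 = 1/((-11362 + 108) - 6418) - 23861 = 1/(-11254 - 6418) - 23861 = 1/(-17672) - 23861 = -1/17672 - 23861 = -421671593/17672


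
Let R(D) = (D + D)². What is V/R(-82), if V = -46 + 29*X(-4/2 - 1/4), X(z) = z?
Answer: -445/107584 ≈ -0.0041363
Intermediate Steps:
R(D) = 4*D² (R(D) = (2*D)² = 4*D²)
V = -445/4 (V = -46 + 29*(-4/2 - 1/4) = -46 + 29*(-4*½ - 1*¼) = -46 + 29*(-2 - ¼) = -46 + 29*(-9/4) = -46 - 261/4 = -445/4 ≈ -111.25)
V/R(-82) = -445/(4*(4*(-82)²)) = -445/(4*(4*6724)) = -445/4/26896 = -445/4*1/26896 = -445/107584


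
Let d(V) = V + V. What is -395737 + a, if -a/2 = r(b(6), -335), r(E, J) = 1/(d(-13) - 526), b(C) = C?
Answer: -109223411/276 ≈ -3.9574e+5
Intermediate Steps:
d(V) = 2*V
r(E, J) = -1/552 (r(E, J) = 1/(2*(-13) - 526) = 1/(-26 - 526) = 1/(-552) = -1/552)
a = 1/276 (a = -2*(-1/552) = 1/276 ≈ 0.0036232)
-395737 + a = -395737 + 1/276 = -109223411/276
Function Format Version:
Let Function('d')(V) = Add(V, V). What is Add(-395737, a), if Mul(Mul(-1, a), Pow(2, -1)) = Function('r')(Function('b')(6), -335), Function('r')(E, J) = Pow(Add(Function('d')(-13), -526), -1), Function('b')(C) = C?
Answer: Rational(-109223411, 276) ≈ -3.9574e+5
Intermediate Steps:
Function('d')(V) = Mul(2, V)
Function('r')(E, J) = Rational(-1, 552) (Function('r')(E, J) = Pow(Add(Mul(2, -13), -526), -1) = Pow(Add(-26, -526), -1) = Pow(-552, -1) = Rational(-1, 552))
a = Rational(1, 276) (a = Mul(-2, Rational(-1, 552)) = Rational(1, 276) ≈ 0.0036232)
Add(-395737, a) = Add(-395737, Rational(1, 276)) = Rational(-109223411, 276)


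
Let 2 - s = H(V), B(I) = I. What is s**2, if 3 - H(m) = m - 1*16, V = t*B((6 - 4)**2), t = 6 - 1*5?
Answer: 169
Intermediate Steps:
t = 1 (t = 6 - 5 = 1)
V = 4 (V = 1*(6 - 4)**2 = 1*2**2 = 1*4 = 4)
H(m) = 19 - m (H(m) = 3 - (m - 1*16) = 3 - (m - 16) = 3 - (-16 + m) = 3 + (16 - m) = 19 - m)
s = -13 (s = 2 - (19 - 1*4) = 2 - (19 - 4) = 2 - 1*15 = 2 - 15 = -13)
s**2 = (-13)**2 = 169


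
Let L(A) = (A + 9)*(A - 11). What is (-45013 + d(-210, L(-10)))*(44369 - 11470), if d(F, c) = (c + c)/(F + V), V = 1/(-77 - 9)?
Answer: -26746341041095/18061 ≈ -1.4809e+9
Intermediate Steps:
V = -1/86 (V = 1/(-86) = -1/86 ≈ -0.011628)
L(A) = (-11 + A)*(9 + A) (L(A) = (9 + A)*(-11 + A) = (-11 + A)*(9 + A))
d(F, c) = 2*c/(-1/86 + F) (d(F, c) = (c + c)/(F - 1/86) = (2*c)/(-1/86 + F) = 2*c/(-1/86 + F))
(-45013 + d(-210, L(-10)))*(44369 - 11470) = (-45013 + 172*(-99 + (-10)**2 - 2*(-10))/(-1 + 86*(-210)))*(44369 - 11470) = (-45013 + 172*(-99 + 100 + 20)/(-1 - 18060))*32899 = (-45013 + 172*21/(-18061))*32899 = (-45013 + 172*21*(-1/18061))*32899 = (-45013 - 3612/18061)*32899 = -812983405/18061*32899 = -26746341041095/18061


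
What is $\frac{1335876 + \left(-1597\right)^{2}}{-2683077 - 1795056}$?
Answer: $- \frac{3886285}{4478133} \approx -0.86784$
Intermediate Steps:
$\frac{1335876 + \left(-1597\right)^{2}}{-2683077 - 1795056} = \frac{1335876 + 2550409}{-4478133} = 3886285 \left(- \frac{1}{4478133}\right) = - \frac{3886285}{4478133}$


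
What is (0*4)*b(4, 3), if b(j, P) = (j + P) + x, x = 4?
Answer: 0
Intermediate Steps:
b(j, P) = 4 + P + j (b(j, P) = (j + P) + 4 = (P + j) + 4 = 4 + P + j)
(0*4)*b(4, 3) = (0*4)*(4 + 3 + 4) = 0*11 = 0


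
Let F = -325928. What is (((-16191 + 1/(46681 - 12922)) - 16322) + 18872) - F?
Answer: 10542496834/33759 ≈ 3.1229e+5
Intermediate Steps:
(((-16191 + 1/(46681 - 12922)) - 16322) + 18872) - F = (((-16191 + 1/(46681 - 12922)) - 16322) + 18872) - 1*(-325928) = (((-16191 + 1/33759) - 16322) + 18872) + 325928 = ((-546591968/33759 - 16322) + 18872) + 325928 = (-1097606366/33759 + 18872) + 325928 = -460506518/33759 + 325928 = 10542496834/33759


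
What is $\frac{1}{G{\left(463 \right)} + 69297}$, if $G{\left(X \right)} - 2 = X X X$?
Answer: $\frac{1}{99322146} \approx 1.0068 \cdot 10^{-8}$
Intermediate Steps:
$G{\left(X \right)} = 2 + X^{3}$ ($G{\left(X \right)} = 2 + X X X = 2 + X^{2} X = 2 + X^{3}$)
$\frac{1}{G{\left(463 \right)} + 69297} = \frac{1}{\left(2 + 463^{3}\right) + 69297} = \frac{1}{\left(2 + 99252847\right) + 69297} = \frac{1}{99252849 + 69297} = \frac{1}{99322146}$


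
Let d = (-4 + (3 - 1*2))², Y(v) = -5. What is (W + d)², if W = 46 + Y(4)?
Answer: 2500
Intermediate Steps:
W = 41 (W = 46 - 5 = 41)
d = 9 (d = (-4 + (3 - 2))² = (-4 + 1)² = (-3)² = 9)
(W + d)² = (41 + 9)² = 50² = 2500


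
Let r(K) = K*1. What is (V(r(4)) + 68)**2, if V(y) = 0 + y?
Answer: 5184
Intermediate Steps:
r(K) = K
V(y) = y
(V(r(4)) + 68)**2 = (4 + 68)**2 = 72**2 = 5184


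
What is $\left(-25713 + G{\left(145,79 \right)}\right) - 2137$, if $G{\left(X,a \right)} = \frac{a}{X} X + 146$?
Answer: $-27625$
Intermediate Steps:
$G{\left(X,a \right)} = 146 + a$ ($G{\left(X,a \right)} = a + 146 = 146 + a$)
$\left(-25713 + G{\left(145,79 \right)}\right) - 2137 = \left(-25713 + \left(146 + 79\right)\right) - 2137 = \left(-25713 + 225\right) - 2137 = -25488 - 2137 = -27625$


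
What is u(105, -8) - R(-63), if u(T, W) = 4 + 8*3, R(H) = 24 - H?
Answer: -59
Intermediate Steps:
u(T, W) = 28 (u(T, W) = 4 + 24 = 28)
u(105, -8) - R(-63) = 28 - (24 - 1*(-63)) = 28 - (24 + 63) = 28 - 1*87 = 28 - 87 = -59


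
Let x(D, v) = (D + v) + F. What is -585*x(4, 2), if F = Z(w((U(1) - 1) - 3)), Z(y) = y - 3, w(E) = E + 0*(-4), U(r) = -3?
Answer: 2340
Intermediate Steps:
w(E) = E (w(E) = E + 0 = E)
Z(y) = -3 + y
F = -10 (F = -3 + ((-3 - 1) - 3) = -3 + (-4 - 3) = -3 - 7 = -10)
x(D, v) = -10 + D + v (x(D, v) = (D + v) - 10 = -10 + D + v)
-585*x(4, 2) = -585*(-10 + 4 + 2) = -585*(-4) = 2340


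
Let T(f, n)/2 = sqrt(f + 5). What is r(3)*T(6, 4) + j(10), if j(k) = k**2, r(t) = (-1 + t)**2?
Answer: 100 + 8*sqrt(11) ≈ 126.53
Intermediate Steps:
T(f, n) = 2*sqrt(5 + f) (T(f, n) = 2*sqrt(f + 5) = 2*sqrt(5 + f))
r(3)*T(6, 4) + j(10) = (-1 + 3)**2*(2*sqrt(5 + 6)) + 10**2 = 2**2*(2*sqrt(11)) + 100 = 4*(2*sqrt(11)) + 100 = 8*sqrt(11) + 100 = 100 + 8*sqrt(11)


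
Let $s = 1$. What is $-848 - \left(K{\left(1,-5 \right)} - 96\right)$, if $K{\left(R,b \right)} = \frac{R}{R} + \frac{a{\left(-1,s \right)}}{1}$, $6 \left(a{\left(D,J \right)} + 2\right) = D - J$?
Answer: $- \frac{2252}{3} \approx -750.67$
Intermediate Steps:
$a{\left(D,J \right)} = -2 - \frac{J}{6} + \frac{D}{6}$ ($a{\left(D,J \right)} = -2 + \frac{D - J}{6} = -2 + \left(- \frac{J}{6} + \frac{D}{6}\right) = -2 - \frac{J}{6} + \frac{D}{6}$)
$K{\left(R,b \right)} = - \frac{4}{3}$ ($K{\left(R,b \right)} = \frac{R}{R} + \frac{-2 - \frac{1}{6} + \frac{1}{6} \left(-1\right)}{1} = 1 + \left(-2 - \frac{1}{6} - \frac{1}{6}\right) 1 = 1 - \frac{7}{3} = - \frac{4}{3}$)
$-848 - \left(K{\left(1,-5 \right)} - 96\right) = -848 - \left(- \frac{4}{3} - 96\right) = -848 - - \frac{292}{3} = -848 + \frac{292}{3} = - \frac{2252}{3}$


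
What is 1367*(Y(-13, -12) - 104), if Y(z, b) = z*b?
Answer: 71084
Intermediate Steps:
Y(z, b) = b*z
1367*(Y(-13, -12) - 104) = 1367*(-12*(-13) - 104) = 1367*(156 - 104) = 1367*52 = 71084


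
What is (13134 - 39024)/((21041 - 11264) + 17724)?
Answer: -8630/9167 ≈ -0.94142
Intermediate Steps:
(13134 - 39024)/((21041 - 11264) + 17724) = -25890/(9777 + 17724) = -25890/27501 = -25890*1/27501 = -8630/9167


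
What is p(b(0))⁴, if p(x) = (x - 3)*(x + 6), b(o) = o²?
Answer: 104976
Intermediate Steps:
p(x) = (-3 + x)*(6 + x)
p(b(0))⁴ = (-18 + (0²)² + 3*0²)⁴ = (-18 + 0² + 3*0)⁴ = (-18 + 0 + 0)⁴ = (-18)⁴ = 104976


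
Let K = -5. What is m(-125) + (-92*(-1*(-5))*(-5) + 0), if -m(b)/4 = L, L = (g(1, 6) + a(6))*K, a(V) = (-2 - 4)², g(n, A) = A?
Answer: 3140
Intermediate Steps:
a(V) = 36 (a(V) = (-6)² = 36)
L = -210 (L = (6 + 36)*(-5) = 42*(-5) = -210)
m(b) = 840 (m(b) = -4*(-210) = 840)
m(-125) + (-92*(-1*(-5))*(-5) + 0) = 840 + (-92*(-1*(-5))*(-5) + 0) = 840 + (-460*(-5) + 0) = 840 + (-92*(-25) + 0) = 840 + (2300 + 0) = 840 + 2300 = 3140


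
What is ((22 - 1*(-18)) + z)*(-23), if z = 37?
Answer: -1771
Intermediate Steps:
((22 - 1*(-18)) + z)*(-23) = ((22 - 1*(-18)) + 37)*(-23) = ((22 + 18) + 37)*(-23) = (40 + 37)*(-23) = 77*(-23) = -1771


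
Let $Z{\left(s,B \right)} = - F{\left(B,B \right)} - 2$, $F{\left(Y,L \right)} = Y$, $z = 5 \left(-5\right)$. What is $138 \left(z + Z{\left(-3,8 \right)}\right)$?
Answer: $-4830$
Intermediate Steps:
$z = -25$
$Z{\left(s,B \right)} = -2 - B$ ($Z{\left(s,B \right)} = - B - 2 = -2 - B$)
$138 \left(z + Z{\left(-3,8 \right)}\right) = 138 \left(-25 - 10\right) = 138 \left(-35\right) = -4830$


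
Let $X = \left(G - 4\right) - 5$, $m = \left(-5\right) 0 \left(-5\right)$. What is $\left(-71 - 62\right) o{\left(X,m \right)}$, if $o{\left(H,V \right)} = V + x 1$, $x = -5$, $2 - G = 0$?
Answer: $665$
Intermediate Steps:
$G = 2$ ($G = 2 - 0 = 2 + 0 = 2$)
$m = 0$ ($m = 0 \left(-5\right) = 0$)
$X = -7$ ($X = \left(2 - 4\right) - 5 = -2 - 5 = -7$)
$o{\left(H,V \right)} = -5 + V$ ($o{\left(H,V \right)} = V - 5 = -5 + V$)
$\left(-71 - 62\right) o{\left(X,m \right)} = \left(-71 - 62\right) \left(-5 + 0\right) = \left(-133\right) \left(-5\right) = 665$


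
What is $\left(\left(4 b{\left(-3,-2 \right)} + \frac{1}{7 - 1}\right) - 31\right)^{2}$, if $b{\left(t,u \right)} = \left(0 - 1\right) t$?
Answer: $\frac{12769}{36} \approx 354.69$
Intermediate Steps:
$b{\left(t,u \right)} = - t$
$\left(\left(4 b{\left(-3,-2 \right)} + \frac{1}{7 - 1}\right) - 31\right)^{2} = \left(\left(4 \left(\left(-1\right) \left(-3\right)\right) + \frac{1}{7 - 1}\right) - 31\right)^{2} = \left(\left(4 \cdot 3 + \frac{1}{6}\right) - 31\right)^{2} = \left(\left(12 + \frac{1}{6}\right) - 31\right)^{2} = \left(\frac{73}{6} - 31\right)^{2} = \left(- \frac{113}{6}\right)^{2} = \frac{12769}{36}$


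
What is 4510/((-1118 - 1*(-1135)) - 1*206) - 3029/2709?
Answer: -203017/8127 ≈ -24.981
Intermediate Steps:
4510/((-1118 - 1*(-1135)) - 1*206) - 3029/2709 = 4510/((-1118 + 1135) - 206) - 3029*1/2709 = 4510/(17 - 206) - 3029/2709 = 4510/(-189) - 3029/2709 = 4510*(-1/189) - 3029/2709 = -4510/189 - 3029/2709 = -203017/8127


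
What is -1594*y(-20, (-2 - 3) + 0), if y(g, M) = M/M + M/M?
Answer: -3188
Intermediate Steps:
y(g, M) = 2 (y(g, M) = 1 + 1 = 2)
-1594*y(-20, (-2 - 3) + 0) = -1594*2 = -3188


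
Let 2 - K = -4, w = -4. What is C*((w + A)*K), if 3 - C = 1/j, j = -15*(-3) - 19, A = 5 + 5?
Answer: 1386/13 ≈ 106.62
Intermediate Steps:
A = 10
K = 6 (K = 2 - 1*(-4) = 2 + 4 = 6)
j = 26 (j = 45 - 19 = 26)
C = 77/26 (C = 3 - 1/26 = 77/26 ≈ 2.9615)
C*((w + A)*K) = 77*((-4 + 10)*6)/26 = 77*(6*6)/26 = (77/26)*36 = 1386/13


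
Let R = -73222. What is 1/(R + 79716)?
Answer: 1/6494 ≈ 0.00015399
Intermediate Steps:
1/(R + 79716) = 1/(-73222 + 79716) = 1/6494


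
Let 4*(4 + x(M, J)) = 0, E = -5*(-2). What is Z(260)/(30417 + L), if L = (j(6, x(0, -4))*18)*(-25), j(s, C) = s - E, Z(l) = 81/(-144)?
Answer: -3/171824 ≈ -1.7460e-5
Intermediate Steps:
E = 10
x(M, J) = -4 (x(M, J) = -4 + (¼)*0 = -4 + 0 = -4)
Z(l) = -9/16 (Z(l) = 81*(-1/144) = -9/16)
j(s, C) = -10 + s (j(s, C) = s - 1*10 = s - 10 = -10 + s)
L = 1800 (L = ((-10 + 6)*18)*(-25) = -4*18*(-25) = -72*(-25) = 1800)
Z(260)/(30417 + L) = -9/(16*(30417 + 1800)) = -9/16/32217 = -9/16*1/32217 = -3/171824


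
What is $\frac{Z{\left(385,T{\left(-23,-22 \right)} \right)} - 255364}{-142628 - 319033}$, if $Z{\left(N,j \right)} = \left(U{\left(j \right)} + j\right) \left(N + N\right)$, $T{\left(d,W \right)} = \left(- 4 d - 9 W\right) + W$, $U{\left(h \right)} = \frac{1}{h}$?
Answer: $\frac{2188717}{20620858} \approx 0.10614$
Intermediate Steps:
$T{\left(d,W \right)} = - 8 W - 4 d$ ($T{\left(d,W \right)} = \left(- 9 W - 4 d\right) + W = - 8 W - 4 d$)
$Z{\left(N,j \right)} = 2 N \left(j + \frac{1}{j}\right)$ ($Z{\left(N,j \right)} = \left(\frac{1}{j} + j\right) \left(N + N\right) = \left(j + \frac{1}{j}\right) 2 N = 2 N \left(j + \frac{1}{j}\right)$)
$\frac{Z{\left(385,T{\left(-23,-22 \right)} \right)} - 255364}{-142628 - 319033} = \frac{2 \cdot 385 \frac{1}{\left(-8\right) \left(-22\right) - -92} \left(1 + \left(\left(-8\right) \left(-22\right) - -92\right)^{2}\right) - 255364}{-142628 - 319033} = \frac{2 \cdot 385 \frac{1}{176 + 92} \left(1 + \left(176 + 92\right)^{2}\right) - 255364}{-461661} = \left(2 \cdot 385 \cdot \frac{1}{268} \left(1 + 268^{2}\right) - 255364\right) \left(- \frac{1}{461661}\right) = \left(2 \cdot 385 \cdot \frac{1}{268} \left(1 + 71824\right) - 255364\right) \left(- \frac{1}{461661}\right) = \left(2 \cdot 385 \cdot \frac{1}{268} \cdot 71825 - 255364\right) \left(- \frac{1}{461661}\right) = \left(\frac{27652625}{134} - 255364\right) \left(- \frac{1}{461661}\right) = \left(- \frac{6566151}{134}\right) \left(- \frac{1}{461661}\right) = \frac{2188717}{20620858}$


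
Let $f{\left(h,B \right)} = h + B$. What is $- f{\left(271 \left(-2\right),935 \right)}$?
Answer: $-393$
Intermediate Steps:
$f{\left(h,B \right)} = B + h$
$- f{\left(271 \left(-2\right),935 \right)} = - (935 + 271 \left(-2\right)) = - (935 - 542) = \left(-1\right) 393 = -393$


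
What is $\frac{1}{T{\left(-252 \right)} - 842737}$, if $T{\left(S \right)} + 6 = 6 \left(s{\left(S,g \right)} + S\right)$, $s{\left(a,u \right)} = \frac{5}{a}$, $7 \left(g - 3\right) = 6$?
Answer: $- \frac{42}{35458715} \approx -1.1845 \cdot 10^{-6}$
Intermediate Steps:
$g = \frac{27}{7}$ ($g = 3 + \frac{1}{7} \cdot 6 = 3 + \frac{6}{7} = \frac{27}{7} \approx 3.8571$)
$T{\left(S \right)} = -6 + 6 S + \frac{30}{S}$ ($T{\left(S \right)} = -6 + 6 \left(\frac{5}{S} + S\right) = -6 + 6 \left(S + \frac{5}{S}\right) = -6 + \left(6 S + \frac{30}{S}\right) = -6 + 6 S + \frac{30}{S}$)
$\frac{1}{T{\left(-252 \right)} - 842737} = \frac{1}{\left(-6 + 6 \left(-252\right) + \frac{30}{-252}\right) - 842737} = \frac{1}{\left(-6 - 1512 + 30 \left(- \frac{1}{252}\right)\right) - 842737} = \frac{1}{\left(-6 - 1512 - \frac{5}{42}\right) - 842737} = \frac{1}{- \frac{63761}{42} - 842737} = \frac{1}{- \frac{35458715}{42}} = - \frac{42}{35458715}$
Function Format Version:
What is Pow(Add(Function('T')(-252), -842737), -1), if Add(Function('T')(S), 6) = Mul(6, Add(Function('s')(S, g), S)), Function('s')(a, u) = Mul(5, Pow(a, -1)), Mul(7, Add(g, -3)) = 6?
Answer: Rational(-42, 35458715) ≈ -1.1845e-6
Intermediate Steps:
g = Rational(27, 7) (g = Add(3, Mul(Rational(1, 7), 6)) = Add(3, Rational(6, 7)) = Rational(27, 7) ≈ 3.8571)
Function('T')(S) = Add(-6, Mul(6, S), Mul(30, Pow(S, -1))) (Function('T')(S) = Add(-6, Mul(6, Add(Mul(5, Pow(S, -1)), S))) = Add(-6, Mul(6, Add(S, Mul(5, Pow(S, -1))))) = Add(-6, Add(Mul(6, S), Mul(30, Pow(S, -1)))) = Add(-6, Mul(6, S), Mul(30, Pow(S, -1))))
Pow(Add(Function('T')(-252), -842737), -1) = Pow(Add(Add(-6, Mul(6, -252), Mul(30, Pow(-252, -1))), -842737), -1) = Pow(Add(Add(-6, -1512, Mul(30, Rational(-1, 252))), -842737), -1) = Pow(Add(Add(-6, -1512, Rational(-5, 42)), -842737), -1) = Pow(Add(Rational(-63761, 42), -842737), -1) = Pow(Rational(-35458715, 42), -1) = Rational(-42, 35458715)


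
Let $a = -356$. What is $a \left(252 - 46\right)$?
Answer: $-73336$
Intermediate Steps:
$a \left(252 - 46\right) = - 356 \left(252 - 46\right) = \left(-356\right) 206 = -73336$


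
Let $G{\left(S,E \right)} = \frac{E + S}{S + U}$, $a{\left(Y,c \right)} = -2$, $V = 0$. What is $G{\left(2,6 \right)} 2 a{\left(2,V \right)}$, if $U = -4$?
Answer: $16$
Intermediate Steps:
$G{\left(S,E \right)} = \frac{E + S}{-4 + S}$ ($G{\left(S,E \right)} = \frac{E + S}{S - 4} = \frac{E + S}{-4 + S}$)
$G{\left(2,6 \right)} 2 a{\left(2,V \right)} = \frac{6 + 2}{-4 + 2} \cdot 2 \left(-2\right) = \frac{1}{-2} \cdot 8 \cdot 2 \left(-2\right) = \left(- \frac{1}{2}\right) 8 \cdot 2 \left(-2\right) = \left(-4\right) 2 \left(-2\right) = \left(-8\right) \left(-2\right) = 16$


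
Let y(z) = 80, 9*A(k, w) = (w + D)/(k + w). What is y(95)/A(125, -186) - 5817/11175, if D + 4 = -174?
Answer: 40724051/338975 ≈ 120.14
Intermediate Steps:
D = -178 (D = -4 - 174 = -178)
A(k, w) = (-178 + w)/(9*(k + w)) (A(k, w) = ((w - 178)/(k + w))/9 = ((-178 + w)/(k + w))/9 = (-178 + w)/(9*(k + w)))
y(95)/A(125, -186) - 5817/11175 = 80/(((-178 - 186)/(9*(125 - 186)))) - 5817/11175 = 80/(((⅑)*(-364)/(-61))) - 5817*1/11175 = 80/(((⅑)*(-1/61)*(-364))) - 1939/3725 = 80/(364/549) - 1939/3725 = 80*(549/364) - 1939/3725 = 10980/91 - 1939/3725 = 40724051/338975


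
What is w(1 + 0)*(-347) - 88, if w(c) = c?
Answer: -435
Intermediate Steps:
w(1 + 0)*(-347) - 88 = (1 + 0)*(-347) - 88 = 1*(-347) - 88 = -347 - 88 = -435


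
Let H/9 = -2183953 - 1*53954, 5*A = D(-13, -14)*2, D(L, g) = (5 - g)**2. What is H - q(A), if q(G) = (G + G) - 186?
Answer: -100706329/5 ≈ -2.0141e+7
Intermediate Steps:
A = 722/5 (A = ((-5 - 14)**2*2)/5 = ((-19)**2*2)/5 = (361*2)/5 = (1/5)*722 = 722/5 ≈ 144.40)
H = -20141163 (H = 9*(-2183953 - 1*53954) = 9*(-2183953 - 53954) = 9*(-2237907) = -20141163)
q(G) = -186 + 2*G (q(G) = 2*G - 186 = -186 + 2*G)
H - q(A) = -20141163 - (-186 + 2*(722/5)) = -20141163 - (-186 + 1444/5) = -20141163 - 1*514/5 = -20141163 - 514/5 = -100706329/5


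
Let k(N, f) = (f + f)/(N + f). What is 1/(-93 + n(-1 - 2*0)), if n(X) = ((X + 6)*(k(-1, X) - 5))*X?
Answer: -1/73 ≈ -0.013699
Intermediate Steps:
k(N, f) = 2*f/(N + f) (k(N, f) = (2*f)/(N + f) = 2*f/(N + f))
n(X) = X*(-5 + 2*X/(-1 + X))*(6 + X) (n(X) = ((X + 6)*(2*X/(-1 + X) - 5))*X = ((6 + X)*(-5 + 2*X/(-1 + X)))*X = ((-5 + 2*X/(-1 + X))*(6 + X))*X = X*(-5 + 2*X/(-1 + X))*(6 + X))
1/(-93 + n(-1 - 2*0)) = 1/(-93 + (-1 - 2*0)*(30 - 13*(-1 - 2*0) - 3*(-1 - 2*0)²)/(-1 + (-1 - 2*0))) = 1/(-93 + (-1 + 0)*(30 - 13*(-1 + 0) - 3*(-1 + 0)²)/(-1 + (-1 + 0))) = 1/(-93 - (30 - 13*(-1) - 3*(-1)²)/(-1 - 1)) = 1/(-93 - 1*(30 + 13 - 3*1)/(-2)) = 1/(-93 - 1*(-½)*(30 + 13 - 3)) = 1/(-93 - 1*(-½)*40) = 1/(-93 + 20) = 1/(-73) = -1/73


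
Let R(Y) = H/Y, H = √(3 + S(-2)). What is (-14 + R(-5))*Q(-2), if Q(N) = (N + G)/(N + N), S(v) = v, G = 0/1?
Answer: -71/10 ≈ -7.1000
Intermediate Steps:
G = 0 (G = 0*1 = 0)
Q(N) = ½ (Q(N) = (N + 0)/(N + N) = N/((2*N)) = N*(1/(2*N)) = ½)
H = 1 (H = √(3 - 2) = √1 = 1)
R(Y) = 1/Y
(-14 + R(-5))*Q(-2) = (-14 + 1/(-5))*(½) = (-14 - ⅕)*(½) = -71/5*½ = -71/10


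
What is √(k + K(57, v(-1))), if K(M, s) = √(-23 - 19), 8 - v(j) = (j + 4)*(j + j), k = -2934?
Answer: √(-2934 + I*√42) ≈ 0.0598 + 54.166*I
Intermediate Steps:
v(j) = 8 - 2*j*(4 + j) (v(j) = 8 - (j + 4)*(j + j) = 8 - (4 + j)*2*j = 8 - 2*j*(4 + j))
K(M, s) = I*√42 (K(M, s) = √(-42) = I*√42)
√(k + K(57, v(-1))) = √(-2934 + I*√42)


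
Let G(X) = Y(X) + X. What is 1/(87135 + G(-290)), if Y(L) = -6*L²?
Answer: -1/417755 ≈ -2.3937e-6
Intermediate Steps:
G(X) = X - 6*X² (G(X) = -6*X² + X = X - 6*X²)
1/(87135 + G(-290)) = 1/(87135 - 290*(1 - 6*(-290))) = 1/(87135 - 290*(1 + 1740)) = 1/(87135 - 290*1741) = 1/(87135 - 504890) = 1/(-417755) = -1/417755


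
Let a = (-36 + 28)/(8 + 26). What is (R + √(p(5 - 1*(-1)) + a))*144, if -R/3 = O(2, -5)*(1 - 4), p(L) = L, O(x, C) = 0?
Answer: 1008*√34/17 ≈ 345.74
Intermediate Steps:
a = -4/17 (a = -8/34 = -8*1/34 = -4/17 ≈ -0.23529)
R = 0 (R = -0*(1 - 4) = -0*(-3) = -3*0 = 0)
(R + √(p(5 - 1*(-1)) + a))*144 = (0 + √((5 - 1*(-1)) - 4/17))*144 = (0 + √((5 + 1) - 4/17))*144 = (0 + √(6 - 4/17))*144 = (0 + √(98/17))*144 = (0 + 7*√34/17)*144 = (7*√34/17)*144 = 1008*√34/17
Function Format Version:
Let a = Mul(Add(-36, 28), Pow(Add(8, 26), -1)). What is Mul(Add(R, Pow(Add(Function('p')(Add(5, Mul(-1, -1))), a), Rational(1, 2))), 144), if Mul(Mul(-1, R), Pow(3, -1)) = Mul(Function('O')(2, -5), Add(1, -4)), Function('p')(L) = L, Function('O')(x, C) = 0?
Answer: Mul(Rational(1008, 17), Pow(34, Rational(1, 2))) ≈ 345.74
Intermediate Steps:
a = Rational(-4, 17) (a = Mul(-8, Pow(34, -1)) = Mul(-8, Rational(1, 34)) = Rational(-4, 17) ≈ -0.23529)
R = 0 (R = Mul(-3, Mul(0, Add(1, -4))) = Mul(-3, Mul(0, -3)) = Mul(-3, 0) = 0)
Mul(Add(R, Pow(Add(Function('p')(Add(5, Mul(-1, -1))), a), Rational(1, 2))), 144) = Mul(Add(0, Pow(Add(Add(5, Mul(-1, -1)), Rational(-4, 17)), Rational(1, 2))), 144) = Mul(Add(0, Pow(Add(Add(5, 1), Rational(-4, 17)), Rational(1, 2))), 144) = Mul(Add(0, Pow(Add(6, Rational(-4, 17)), Rational(1, 2))), 144) = Mul(Add(0, Pow(Rational(98, 17), Rational(1, 2))), 144) = Mul(Add(0, Mul(Rational(7, 17), Pow(34, Rational(1, 2)))), 144) = Mul(Mul(Rational(7, 17), Pow(34, Rational(1, 2))), 144) = Mul(Rational(1008, 17), Pow(34, Rational(1, 2)))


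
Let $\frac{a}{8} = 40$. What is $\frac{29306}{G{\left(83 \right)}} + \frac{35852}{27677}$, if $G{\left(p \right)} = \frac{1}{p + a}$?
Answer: $\frac{326874207138}{27677} \approx 1.181 \cdot 10^{7}$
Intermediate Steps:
$a = 320$ ($a = 8 \cdot 40 = 320$)
$G{\left(p \right)} = \frac{1}{320 + p}$ ($G{\left(p \right)} = \frac{1}{p + 320} = \frac{1}{320 + p}$)
$\frac{29306}{G{\left(83 \right)}} + \frac{35852}{27677} = \frac{29306}{\frac{1}{320 + 83}} + \frac{35852}{27677} = \frac{29306}{\frac{1}{403}} + 35852 \cdot \frac{1}{27677} = 29306 \frac{1}{\frac{1}{403}} + \frac{35852}{27677} = 29306 \cdot 403 + \frac{35852}{27677} = 11810318 + \frac{35852}{27677} = \frac{326874207138}{27677}$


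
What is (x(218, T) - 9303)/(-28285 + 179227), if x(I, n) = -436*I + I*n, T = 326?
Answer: -33283/150942 ≈ -0.22050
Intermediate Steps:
(x(218, T) - 9303)/(-28285 + 179227) = (218*(-436 + 326) - 9303)/(-28285 + 179227) = (218*(-110) - 9303)/150942 = (-23980 - 9303)*(1/150942) = -33283*1/150942 = -33283/150942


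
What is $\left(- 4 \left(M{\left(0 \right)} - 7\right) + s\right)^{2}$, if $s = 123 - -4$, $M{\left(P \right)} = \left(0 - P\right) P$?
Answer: $24025$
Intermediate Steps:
$M{\left(P \right)} = - P^{2}$ ($M{\left(P \right)} = - P P = - P^{2}$)
$s = 127$ ($s = 123 + 4 = 127$)
$\left(- 4 \left(M{\left(0 \right)} - 7\right) + s\right)^{2} = \left(- 4 \left(- 0^{2} - 7\right) + 127\right)^{2} = \left(- 4 \left(\left(-1\right) 0 - 7\right) + 127\right)^{2} = \left(- 4 \left(0 - 7\right) + 127\right)^{2} = \left(\left(-4\right) \left(-7\right) + 127\right)^{2} = \left(28 + 127\right)^{2} = 155^{2} = 24025$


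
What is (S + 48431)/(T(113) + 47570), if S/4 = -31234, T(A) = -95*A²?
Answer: 15301/233097 ≈ 0.065642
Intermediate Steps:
S = -124936 (S = 4*(-31234) = -124936)
(S + 48431)/(T(113) + 47570) = (-124936 + 48431)/(-95*113² + 47570) = -76505/(-95*12769 + 47570) = -76505/(-1213055 + 47570) = -76505/(-1165485) = -76505*(-1/1165485) = 15301/233097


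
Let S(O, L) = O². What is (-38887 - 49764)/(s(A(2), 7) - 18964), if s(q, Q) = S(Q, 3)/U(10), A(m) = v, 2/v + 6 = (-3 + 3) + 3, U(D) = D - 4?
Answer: 531906/113735 ≈ 4.6767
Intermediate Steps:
U(D) = -4 + D
v = -⅔ (v = 2/(-6 + ((-3 + 3) + 3)) = 2/(-6 + (0 + 3)) = 2/(-6 + 3) = 2/(-3) = 2*(-⅓) = -⅔ ≈ -0.66667)
A(m) = -⅔
s(q, Q) = Q²/6 (s(q, Q) = Q²/(-4 + 10) = Q²/6)
(-38887 - 49764)/(s(A(2), 7) - 18964) = (-38887 - 49764)/((⅙)*7² - 18964) = -88651/((⅙)*49 - 18964) = -88651/(49/6 - 18964) = -88651/(-113735/6) = -88651*(-6/113735) = 531906/113735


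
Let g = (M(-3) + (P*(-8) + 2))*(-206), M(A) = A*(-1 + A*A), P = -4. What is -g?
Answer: 2060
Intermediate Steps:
M(A) = A*(-1 + A²)
g = -2060 (g = (((-3)³ - 1*(-3)) + (-4*(-8) + 2))*(-206) = ((-27 + 3) + (32 + 2))*(-206) = (-24 + 34)*(-206) = 10*(-206) = -2060)
-g = -1*(-2060) = 2060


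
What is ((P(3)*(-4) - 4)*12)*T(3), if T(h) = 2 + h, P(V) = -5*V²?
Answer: 10560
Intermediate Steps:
((P(3)*(-4) - 4)*12)*T(3) = ((-5*3²*(-4) - 4)*12)*(2 + 3) = ((-5*9*(-4) - 4)*12)*5 = ((-45*(-4) - 4)*12)*5 = ((180 - 4)*12)*5 = (176*12)*5 = 2112*5 = 10560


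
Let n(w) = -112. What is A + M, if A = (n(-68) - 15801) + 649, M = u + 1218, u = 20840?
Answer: 6794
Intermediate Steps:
M = 22058 (M = 20840 + 1218 = 22058)
A = -15264 (A = (-112 - 15801) + 649 = -15913 + 649 = -15264)
A + M = -15264 + 22058 = 6794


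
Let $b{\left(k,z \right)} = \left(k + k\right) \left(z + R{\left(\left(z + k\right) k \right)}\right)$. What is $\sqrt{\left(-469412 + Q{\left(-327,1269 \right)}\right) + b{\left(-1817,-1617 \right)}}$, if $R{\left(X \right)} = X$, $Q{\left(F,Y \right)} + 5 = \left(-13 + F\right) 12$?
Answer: $i \sqrt{22669223771} \approx 1.5056 \cdot 10^{5} i$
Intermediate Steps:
$Q{\left(F,Y \right)} = -161 + 12 F$ ($Q{\left(F,Y \right)} = -5 + \left(-13 + F\right) 12 = -5 + \left(-156 + 12 F\right) = -161 + 12 F$)
$b{\left(k,z \right)} = 2 k \left(z + k \left(k + z\right)\right)$ ($b{\left(k,z \right)} = \left(k + k\right) \left(z + \left(z + k\right) k\right) = 2 k \left(z + \left(k + z\right) k\right) = 2 k \left(z + k \left(k + z\right)\right)$)
$\sqrt{\left(-469412 + Q{\left(-327,1269 \right)}\right) + b{\left(-1817,-1617 \right)}} = \sqrt{\left(-469412 + \left(-161 + 12 \left(-327\right)\right)\right) + 2 \left(-1817\right) \left(-1617 - 1817 \left(-1817 - 1617\right)\right)} = \sqrt{\left(-469412 - 4085\right) + 2 \left(-1817\right) \left(-1617 - -6239578\right)} = \sqrt{\left(-469412 - 4085\right) + 2 \left(-1817\right) \left(-1617 + 6239578\right)} = \sqrt{-473497 + 2 \left(-1817\right) 6237961} = \sqrt{-473497 - 22668750274} = \sqrt{-22669223771} = i \sqrt{22669223771}$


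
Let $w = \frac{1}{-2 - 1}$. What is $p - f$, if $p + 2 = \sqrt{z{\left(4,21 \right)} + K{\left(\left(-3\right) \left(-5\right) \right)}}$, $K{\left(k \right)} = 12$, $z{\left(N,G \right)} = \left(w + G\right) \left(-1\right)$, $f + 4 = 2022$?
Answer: $-2020 + \frac{i \sqrt{78}}{3} \approx -2020.0 + 2.9439 i$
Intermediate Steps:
$f = 2018$ ($f = -4 + 2022 = 2018$)
$w = - \frac{1}{3}$ ($w = \frac{1}{-3} = - \frac{1}{3} \approx -0.33333$)
$z{\left(N,G \right)} = \frac{1}{3} - G$ ($z{\left(N,G \right)} = \left(- \frac{1}{3} + G\right) \left(-1\right) = \frac{1}{3} - G$)
$p = -2 + \frac{i \sqrt{78}}{3}$ ($p = -2 + \sqrt{\left(\frac{1}{3} - 21\right) + 12} = -2 + \sqrt{- \frac{62}{3} + 12} = -2 + \sqrt{- \frac{26}{3}} = -2 + \frac{i \sqrt{78}}{3} \approx -2.0 + 2.9439 i$)
$p - f = \left(-2 + \frac{i \sqrt{78}}{3}\right) - 2018 = -2020 + \frac{i \sqrt{78}}{3}$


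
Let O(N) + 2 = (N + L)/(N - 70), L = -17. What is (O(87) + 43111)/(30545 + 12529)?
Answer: 732923/732258 ≈ 1.0009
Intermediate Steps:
O(N) = -2 + (-17 + N)/(-70 + N) (O(N) = -2 + (N - 17)/(N - 70) = -2 + (-17 + N)/(-70 + N))
(O(87) + 43111)/(30545 + 12529) = ((123 - 1*87)/(-70 + 87) + 43111)/(30545 + 12529) = ((123 - 87)/17 + 43111)/43074 = ((1/17)*36 + 43111)*(1/43074) = (36/17 + 43111)*(1/43074) = (732923/17)*(1/43074) = 732923/732258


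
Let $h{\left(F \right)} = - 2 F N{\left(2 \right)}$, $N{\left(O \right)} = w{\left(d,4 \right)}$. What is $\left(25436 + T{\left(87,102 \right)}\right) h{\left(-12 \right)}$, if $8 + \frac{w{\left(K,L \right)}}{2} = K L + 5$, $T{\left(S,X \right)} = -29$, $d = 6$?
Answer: $25610256$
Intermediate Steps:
$w{\left(K,L \right)} = -6 + 2 K L$ ($w{\left(K,L \right)} = -16 + 2 \left(K L + 5\right) = -16 + 2 \left(5 + K L\right) = -16 + \left(10 + 2 K L\right) = -6 + 2 K L$)
$N{\left(O \right)} = 42$ ($N{\left(O \right)} = -6 + 2 \cdot 6 \cdot 4 = -6 + 48 = 42$)
$h{\left(F \right)} = - 84 F$ ($h{\left(F \right)} = - 2 F 42 = - 84 F$)
$\left(25436 + T{\left(87,102 \right)}\right) h{\left(-12 \right)} = \left(25436 - 29\right) \left(\left(-84\right) \left(-12\right)\right) = 25407 \cdot 1008 = 25610256$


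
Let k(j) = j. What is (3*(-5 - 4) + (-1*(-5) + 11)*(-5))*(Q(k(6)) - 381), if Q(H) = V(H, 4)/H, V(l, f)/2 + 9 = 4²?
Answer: 121552/3 ≈ 40517.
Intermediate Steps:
V(l, f) = 14 (V(l, f) = -18 + 2*4² = -18 + 2*16 = -18 + 32 = 14)
Q(H) = 14/H
(3*(-5 - 4) + (-1*(-5) + 11)*(-5))*(Q(k(6)) - 381) = (3*(-5 - 4) + (-1*(-5) + 11)*(-5))*(14/6 - 381) = (3*(-9) + (5 + 11)*(-5))*(14*(⅙) - 381) = (-27 + 16*(-5))*(7/3 - 381) = (-27 - 80)*(-1136/3) = -107*(-1136/3) = 121552/3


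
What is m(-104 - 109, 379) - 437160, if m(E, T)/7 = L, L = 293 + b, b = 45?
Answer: -434794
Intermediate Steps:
L = 338 (L = 293 + 45 = 338)
m(E, T) = 2366 (m(E, T) = 7*338 = 2366)
m(-104 - 109, 379) - 437160 = 2366 - 437160 = -434794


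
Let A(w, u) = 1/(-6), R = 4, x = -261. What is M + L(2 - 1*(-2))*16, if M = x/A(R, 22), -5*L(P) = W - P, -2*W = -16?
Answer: 7766/5 ≈ 1553.2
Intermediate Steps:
W = 8 (W = -1/2*(-16) = 8)
A(w, u) = -1/6
L(P) = -8/5 + P/5 (L(P) = -(8 - P)/5 = -8/5 + P/5)
M = 1566 (M = -261/(-1/6) = -261*(-6) = 1566)
M + L(2 - 1*(-2))*16 = 1566 + (-8/5 + (2 - 1*(-2))/5)*16 = 1566 + (-8/5 + (2 + 2)/5)*16 = 1566 + (-8/5 + (1/5)*4)*16 = 1566 + (-8/5 + 4/5)*16 = 1566 - 4/5*16 = 1566 - 64/5 = 7766/5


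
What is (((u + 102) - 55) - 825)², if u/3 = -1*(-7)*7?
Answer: 398161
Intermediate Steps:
u = 147 (u = 3*(-1*(-7)*7) = 3*(7*7) = 3*49 = 147)
(((u + 102) - 55) - 825)² = (((147 + 102) - 55) - 825)² = ((249 - 55) - 825)² = (194 - 825)² = (-631)² = 398161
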